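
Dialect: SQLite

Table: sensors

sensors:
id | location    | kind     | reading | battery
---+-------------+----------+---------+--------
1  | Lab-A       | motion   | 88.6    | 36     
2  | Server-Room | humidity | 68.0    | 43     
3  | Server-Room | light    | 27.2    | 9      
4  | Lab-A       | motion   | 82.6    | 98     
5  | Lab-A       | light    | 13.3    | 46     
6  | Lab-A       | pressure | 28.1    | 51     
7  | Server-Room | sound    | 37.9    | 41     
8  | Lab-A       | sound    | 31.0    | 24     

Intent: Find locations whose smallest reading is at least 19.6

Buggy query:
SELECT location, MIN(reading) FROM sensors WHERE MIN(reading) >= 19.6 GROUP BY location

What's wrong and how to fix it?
Bug: MIN() in WHERE is a misuse of aggregate

Fix: Use HAVING for the per-group MIN condition

Corrected query:
SELECT location, MIN(reading) FROM sensors GROUP BY location HAVING MIN(reading) >= 19.6

Result:
location    | MIN(reading)
------------+-------------
Server-Room | 27.2        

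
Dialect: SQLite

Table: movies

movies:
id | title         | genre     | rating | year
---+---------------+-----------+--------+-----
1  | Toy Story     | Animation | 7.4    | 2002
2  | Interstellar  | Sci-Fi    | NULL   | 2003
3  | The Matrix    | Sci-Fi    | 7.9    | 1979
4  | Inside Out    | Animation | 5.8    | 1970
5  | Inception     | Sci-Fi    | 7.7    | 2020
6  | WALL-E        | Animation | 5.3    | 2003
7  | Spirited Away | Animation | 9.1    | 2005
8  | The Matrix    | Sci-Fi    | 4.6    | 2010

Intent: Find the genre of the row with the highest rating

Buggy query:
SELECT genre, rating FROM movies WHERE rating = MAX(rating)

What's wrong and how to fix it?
Bug: WHERE is evaluated per row; an aggregate over the whole table isn't defined there

Fix: Use a subquery: WHERE rating = (SELECT MAX(rating) FROM movies)

Corrected query:
SELECT genre, rating FROM movies WHERE rating = (SELECT MAX(rating) FROM movies)

Result:
genre     | rating
----------+-------
Animation | 9.1   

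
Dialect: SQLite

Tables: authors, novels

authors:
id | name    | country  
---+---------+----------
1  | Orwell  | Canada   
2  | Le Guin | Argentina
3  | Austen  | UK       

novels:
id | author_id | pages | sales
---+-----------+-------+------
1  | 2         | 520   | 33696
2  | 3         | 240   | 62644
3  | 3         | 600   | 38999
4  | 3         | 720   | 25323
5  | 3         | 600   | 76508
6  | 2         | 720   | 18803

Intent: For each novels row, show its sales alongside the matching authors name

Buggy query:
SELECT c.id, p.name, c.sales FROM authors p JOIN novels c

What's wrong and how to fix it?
Bug: Missing join condition: each novels row is matched to all authors rows instead of just its own

Fix: Specify the join condition linking the foreign key to the parent id

Corrected query:
SELECT c.id, p.name, c.sales FROM authors p JOIN novels c ON c.author_id = p.id

Result:
id | name    | sales
---+---------+------
1  | Le Guin | 33696
2  | Austen  | 62644
3  | Austen  | 38999
4  | Austen  | 25323
5  | Austen  | 76508
6  | Le Guin | 18803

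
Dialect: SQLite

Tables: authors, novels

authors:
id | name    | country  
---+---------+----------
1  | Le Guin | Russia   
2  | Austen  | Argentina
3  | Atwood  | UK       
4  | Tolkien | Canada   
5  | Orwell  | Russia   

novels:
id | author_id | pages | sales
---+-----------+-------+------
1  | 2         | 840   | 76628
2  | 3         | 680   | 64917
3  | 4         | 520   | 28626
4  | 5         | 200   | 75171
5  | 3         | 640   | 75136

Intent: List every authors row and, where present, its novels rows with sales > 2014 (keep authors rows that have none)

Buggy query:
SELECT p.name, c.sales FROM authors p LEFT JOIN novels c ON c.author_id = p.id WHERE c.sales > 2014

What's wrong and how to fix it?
Bug: A WHERE condition on the right-hand table after LEFT JOIN drops unmatched parents

Fix: Put 'c.sales > 2014' in the JOIN's ON clause instead of WHERE

Corrected query:
SELECT p.name, c.sales FROM authors p LEFT JOIN novels c ON c.author_id = p.id AND c.sales > 2014

Result:
name    | sales
--------+------
Le Guin | NULL 
Austen  | 76628
Atwood  | 64917
Atwood  | 75136
Tolkien | 28626
Orwell  | 75171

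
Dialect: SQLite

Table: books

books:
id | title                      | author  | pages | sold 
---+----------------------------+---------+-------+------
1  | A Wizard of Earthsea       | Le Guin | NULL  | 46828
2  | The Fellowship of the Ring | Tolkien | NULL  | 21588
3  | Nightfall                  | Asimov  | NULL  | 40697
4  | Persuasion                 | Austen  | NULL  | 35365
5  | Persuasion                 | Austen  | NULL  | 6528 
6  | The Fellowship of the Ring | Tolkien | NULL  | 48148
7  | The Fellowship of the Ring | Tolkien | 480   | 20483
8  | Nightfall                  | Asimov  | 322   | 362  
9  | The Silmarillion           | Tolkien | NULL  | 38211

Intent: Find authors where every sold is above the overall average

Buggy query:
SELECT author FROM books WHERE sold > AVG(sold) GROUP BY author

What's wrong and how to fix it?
Bug: WHERE evaluates per row before aggregation, so AVG() is unavailable

Fix: Compute the overall average in a scalar subquery and compare each group's MIN against it in HAVING

Corrected query:
SELECT author FROM books GROUP BY author HAVING MIN(sold) > (SELECT AVG(sold) FROM books)

Result:
author 
-------
Le Guin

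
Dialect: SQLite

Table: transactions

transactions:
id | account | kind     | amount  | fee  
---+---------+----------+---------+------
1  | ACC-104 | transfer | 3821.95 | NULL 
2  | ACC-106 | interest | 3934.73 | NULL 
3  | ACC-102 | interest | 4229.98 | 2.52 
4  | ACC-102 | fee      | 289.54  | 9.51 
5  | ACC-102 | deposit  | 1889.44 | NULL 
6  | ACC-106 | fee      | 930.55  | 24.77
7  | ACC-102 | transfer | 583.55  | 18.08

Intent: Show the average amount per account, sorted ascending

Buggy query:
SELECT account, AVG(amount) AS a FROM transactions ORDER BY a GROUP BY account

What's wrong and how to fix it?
Bug: ORDER BY appears before GROUP BY; SQL clause order requires GROUP BY first

Fix: Move ORDER BY to the end, after GROUP BY

Corrected query:
SELECT account, AVG(amount) AS a FROM transactions GROUP BY account ORDER BY a

Result:
account | a        
--------+----------
ACC-102 | 1748.1275
ACC-106 | 2432.64  
ACC-104 | 3821.95  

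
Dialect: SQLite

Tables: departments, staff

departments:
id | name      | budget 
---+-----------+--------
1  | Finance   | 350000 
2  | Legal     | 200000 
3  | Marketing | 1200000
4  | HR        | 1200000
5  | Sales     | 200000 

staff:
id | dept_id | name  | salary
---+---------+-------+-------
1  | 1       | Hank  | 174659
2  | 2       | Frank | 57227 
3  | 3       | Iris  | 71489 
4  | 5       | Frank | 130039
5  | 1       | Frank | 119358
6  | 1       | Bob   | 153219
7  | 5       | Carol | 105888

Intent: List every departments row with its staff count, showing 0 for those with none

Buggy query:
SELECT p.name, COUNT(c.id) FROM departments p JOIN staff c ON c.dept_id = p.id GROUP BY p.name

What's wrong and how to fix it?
Bug: An inner join excludes parents with zero children

Fix: Use LEFT JOIN so parents without children still appear (COUNT(c.id) gives 0)

Corrected query:
SELECT p.name, COUNT(c.id) FROM departments p LEFT JOIN staff c ON c.dept_id = p.id GROUP BY p.name

Result:
name      | COUNT(c.id)
----------+------------
Finance   | 3          
HR        | 0          
Legal     | 1          
Marketing | 1          
Sales     | 2          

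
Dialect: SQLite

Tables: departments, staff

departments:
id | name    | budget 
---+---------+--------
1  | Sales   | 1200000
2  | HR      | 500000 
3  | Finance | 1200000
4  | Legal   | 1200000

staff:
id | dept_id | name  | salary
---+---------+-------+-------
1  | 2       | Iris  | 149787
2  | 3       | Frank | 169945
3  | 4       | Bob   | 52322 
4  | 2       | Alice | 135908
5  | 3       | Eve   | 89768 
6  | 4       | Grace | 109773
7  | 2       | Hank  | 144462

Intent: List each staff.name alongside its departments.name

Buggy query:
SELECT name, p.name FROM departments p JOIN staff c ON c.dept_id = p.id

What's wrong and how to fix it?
Bug: 'name' exists in both joined tables, so the database can't tell which one is meant

Fix: Prefix ambiguous columns with the table alias

Corrected query:
SELECT c.name, p.name FROM departments p JOIN staff c ON c.dept_id = p.id

Result:
name  | name   
------+--------
Iris  | HR     
Frank | Finance
Bob   | Legal  
Alice | HR     
Eve   | Finance
Grace | Legal  
Hank  | HR     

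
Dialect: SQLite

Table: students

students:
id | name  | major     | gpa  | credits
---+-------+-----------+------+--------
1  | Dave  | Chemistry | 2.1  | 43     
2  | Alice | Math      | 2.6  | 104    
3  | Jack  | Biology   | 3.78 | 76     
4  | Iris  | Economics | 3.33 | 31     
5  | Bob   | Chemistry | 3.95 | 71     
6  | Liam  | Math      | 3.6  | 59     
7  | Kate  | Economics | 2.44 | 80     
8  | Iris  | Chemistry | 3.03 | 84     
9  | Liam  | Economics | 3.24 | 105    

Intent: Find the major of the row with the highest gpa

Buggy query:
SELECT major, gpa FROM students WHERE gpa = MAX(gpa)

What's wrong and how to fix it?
Bug: MAX(gpa) is an aggregate and cannot be used directly in WHERE

Fix: Wrap MAX in a scalar subquery so WHERE compares against a single value

Corrected query:
SELECT major, gpa FROM students WHERE gpa = (SELECT MAX(gpa) FROM students)

Result:
major     | gpa 
----------+-----
Chemistry | 3.95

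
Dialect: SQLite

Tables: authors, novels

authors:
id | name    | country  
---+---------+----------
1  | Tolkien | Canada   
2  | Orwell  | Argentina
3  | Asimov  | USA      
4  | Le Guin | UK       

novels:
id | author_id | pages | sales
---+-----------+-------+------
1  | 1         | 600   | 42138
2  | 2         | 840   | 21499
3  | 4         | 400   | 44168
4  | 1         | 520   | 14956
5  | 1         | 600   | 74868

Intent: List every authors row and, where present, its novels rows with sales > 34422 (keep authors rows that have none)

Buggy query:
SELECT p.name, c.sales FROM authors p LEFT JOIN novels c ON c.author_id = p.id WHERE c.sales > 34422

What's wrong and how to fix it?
Bug: Filtering c.sales in WHERE discards the NULL rows produced by LEFT JOIN, turning it into an inner join

Fix: Put 'c.sales > 34422' in the JOIN's ON clause instead of WHERE

Corrected query:
SELECT p.name, c.sales FROM authors p LEFT JOIN novels c ON c.author_id = p.id AND c.sales > 34422

Result:
name    | sales
--------+------
Tolkien | 42138
Tolkien | 74868
Orwell  | NULL 
Asimov  | NULL 
Le Guin | 44168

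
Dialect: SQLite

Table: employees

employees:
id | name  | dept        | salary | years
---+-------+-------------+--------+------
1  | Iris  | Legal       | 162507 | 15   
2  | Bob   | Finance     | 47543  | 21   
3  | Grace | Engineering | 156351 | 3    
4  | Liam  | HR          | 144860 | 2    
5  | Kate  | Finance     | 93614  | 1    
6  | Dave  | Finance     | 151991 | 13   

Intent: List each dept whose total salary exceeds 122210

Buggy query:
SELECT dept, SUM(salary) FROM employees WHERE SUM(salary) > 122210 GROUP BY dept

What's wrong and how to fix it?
Bug: Aggregate functions cannot appear in a WHERE clause

Fix: Use HAVING (which filters groups after aggregation) instead of WHERE

Corrected query:
SELECT dept, SUM(salary) FROM employees GROUP BY dept HAVING SUM(salary) > 122210

Result:
dept        | SUM(salary)
------------+------------
Engineering | 156351     
Finance     | 293148     
HR          | 144860     
Legal       | 162507     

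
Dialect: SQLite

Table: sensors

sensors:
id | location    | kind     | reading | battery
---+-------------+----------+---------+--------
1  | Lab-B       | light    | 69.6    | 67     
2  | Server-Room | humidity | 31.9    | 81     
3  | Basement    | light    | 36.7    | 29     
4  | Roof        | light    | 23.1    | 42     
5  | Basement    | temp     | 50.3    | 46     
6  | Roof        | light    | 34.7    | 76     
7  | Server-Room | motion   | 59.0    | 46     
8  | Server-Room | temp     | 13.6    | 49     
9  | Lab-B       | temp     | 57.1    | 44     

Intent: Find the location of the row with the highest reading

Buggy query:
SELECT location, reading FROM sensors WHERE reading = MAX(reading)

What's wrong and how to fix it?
Bug: MAX(reading) is an aggregate and cannot be used directly in WHERE

Fix: Use a subquery: WHERE reading = (SELECT MAX(reading) FROM sensors)

Corrected query:
SELECT location, reading FROM sensors WHERE reading = (SELECT MAX(reading) FROM sensors)

Result:
location | reading
---------+--------
Lab-B    | 69.6   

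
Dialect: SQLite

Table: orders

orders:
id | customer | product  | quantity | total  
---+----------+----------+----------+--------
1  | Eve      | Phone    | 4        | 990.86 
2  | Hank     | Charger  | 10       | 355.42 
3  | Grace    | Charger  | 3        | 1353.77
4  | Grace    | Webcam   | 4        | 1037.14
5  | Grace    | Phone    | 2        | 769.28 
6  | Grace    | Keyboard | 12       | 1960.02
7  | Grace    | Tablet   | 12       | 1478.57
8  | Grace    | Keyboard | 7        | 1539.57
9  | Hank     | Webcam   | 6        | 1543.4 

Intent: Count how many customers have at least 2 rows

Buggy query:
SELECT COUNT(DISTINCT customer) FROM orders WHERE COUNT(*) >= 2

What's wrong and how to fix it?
Bug: WHERE filters individual rows, not groups, so a group-level COUNT is invalid there

Fix: Use a subquery that GROUPs and filters with HAVING, then count its rows

Corrected query:
SELECT COUNT(*) FROM (SELECT customer FROM orders GROUP BY customer HAVING COUNT(*) >= 2)

Result:
COUNT(*)
--------
2       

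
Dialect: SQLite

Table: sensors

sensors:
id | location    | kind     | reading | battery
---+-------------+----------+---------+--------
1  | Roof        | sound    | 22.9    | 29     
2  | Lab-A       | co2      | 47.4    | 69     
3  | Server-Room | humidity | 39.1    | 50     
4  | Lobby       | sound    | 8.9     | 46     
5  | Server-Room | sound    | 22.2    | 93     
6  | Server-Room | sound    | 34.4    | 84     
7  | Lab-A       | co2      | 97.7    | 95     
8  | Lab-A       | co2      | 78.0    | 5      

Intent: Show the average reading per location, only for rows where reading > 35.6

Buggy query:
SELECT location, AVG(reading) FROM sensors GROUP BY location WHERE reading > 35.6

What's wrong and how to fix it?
Bug: WHERE cannot follow GROUP BY

Fix: Move the WHERE clause before GROUP BY

Corrected query:
SELECT location, AVG(reading) FROM sensors WHERE reading > 35.6 GROUP BY location

Result:
location    | AVG(reading)
------------+-------------
Lab-A       | 74.366667   
Server-Room | 39.1        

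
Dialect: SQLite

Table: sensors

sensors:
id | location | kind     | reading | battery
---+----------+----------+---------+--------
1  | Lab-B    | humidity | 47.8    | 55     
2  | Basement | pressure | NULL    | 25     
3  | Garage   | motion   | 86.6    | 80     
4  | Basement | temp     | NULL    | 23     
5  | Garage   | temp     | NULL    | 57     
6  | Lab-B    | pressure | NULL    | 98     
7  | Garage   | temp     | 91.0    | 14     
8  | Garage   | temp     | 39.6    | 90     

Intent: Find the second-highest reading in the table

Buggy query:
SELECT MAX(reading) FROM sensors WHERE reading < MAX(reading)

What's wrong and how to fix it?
Bug: MAX(reading) on the right of the comparison is an aggregate-in-WHERE error

Fix: Put the inner MAX in a scalar subquery

Corrected query:
SELECT MAX(reading) FROM sensors WHERE reading < (SELECT MAX(reading) FROM sensors)

Result:
MAX(reading)
------------
86.6        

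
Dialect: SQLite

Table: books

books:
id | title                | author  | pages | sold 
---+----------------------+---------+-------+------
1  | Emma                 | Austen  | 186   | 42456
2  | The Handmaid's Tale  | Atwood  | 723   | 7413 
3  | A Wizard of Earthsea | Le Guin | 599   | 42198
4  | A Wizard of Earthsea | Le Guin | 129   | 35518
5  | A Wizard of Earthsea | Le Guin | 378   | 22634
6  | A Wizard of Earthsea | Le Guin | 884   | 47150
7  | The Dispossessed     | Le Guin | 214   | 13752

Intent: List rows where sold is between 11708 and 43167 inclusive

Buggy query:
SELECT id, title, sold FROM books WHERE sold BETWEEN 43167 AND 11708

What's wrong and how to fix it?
Bug: The bounds are reversed; BETWEEN a AND b requires a <= b to match anything

Fix: Swap the bounds so the smaller value comes first

Corrected query:
SELECT id, title, sold FROM books WHERE sold BETWEEN 11708 AND 43167

Result:
id | title                | sold 
---+----------------------+------
1  | Emma                 | 42456
3  | A Wizard of Earthsea | 42198
4  | A Wizard of Earthsea | 35518
5  | A Wizard of Earthsea | 22634
7  | The Dispossessed     | 13752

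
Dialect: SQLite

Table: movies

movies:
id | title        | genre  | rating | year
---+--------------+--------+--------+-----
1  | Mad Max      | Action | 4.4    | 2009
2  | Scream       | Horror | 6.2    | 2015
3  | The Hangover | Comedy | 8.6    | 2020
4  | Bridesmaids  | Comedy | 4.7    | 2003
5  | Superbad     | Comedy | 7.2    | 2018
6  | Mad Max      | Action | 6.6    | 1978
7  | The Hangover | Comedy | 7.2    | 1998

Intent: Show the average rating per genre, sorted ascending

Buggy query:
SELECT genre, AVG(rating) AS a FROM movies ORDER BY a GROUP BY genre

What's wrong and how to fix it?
Bug: GROUP BY must precede ORDER BY

Fix: Reorder: SELECT … FROM … GROUP BY … ORDER BY …

Corrected query:
SELECT genre, AVG(rating) AS a FROM movies GROUP BY genre ORDER BY a

Result:
genre  | a    
-------+------
Action | 5.5  
Horror | 6.2  
Comedy | 6.925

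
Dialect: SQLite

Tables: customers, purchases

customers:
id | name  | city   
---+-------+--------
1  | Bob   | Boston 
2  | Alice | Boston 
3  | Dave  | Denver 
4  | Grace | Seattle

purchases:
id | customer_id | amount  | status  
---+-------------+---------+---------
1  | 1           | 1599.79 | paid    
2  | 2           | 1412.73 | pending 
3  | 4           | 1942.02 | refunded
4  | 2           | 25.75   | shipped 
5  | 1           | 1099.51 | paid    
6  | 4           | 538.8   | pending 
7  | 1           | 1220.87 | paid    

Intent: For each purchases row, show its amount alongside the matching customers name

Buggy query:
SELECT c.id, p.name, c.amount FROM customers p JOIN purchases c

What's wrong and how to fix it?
Bug: JOIN with no ON clause produces a cartesian product; every purchases row pairs with every customers row

Fix: Specify the join condition linking the foreign key to the parent id

Corrected query:
SELECT c.id, p.name, c.amount FROM customers p JOIN purchases c ON c.customer_id = p.id

Result:
id | name  | amount 
---+-------+--------
1  | Bob   | 1599.79
2  | Alice | 1412.73
3  | Grace | 1942.02
4  | Alice | 25.75  
5  | Bob   | 1099.51
6  | Grace | 538.8  
7  | Bob   | 1220.87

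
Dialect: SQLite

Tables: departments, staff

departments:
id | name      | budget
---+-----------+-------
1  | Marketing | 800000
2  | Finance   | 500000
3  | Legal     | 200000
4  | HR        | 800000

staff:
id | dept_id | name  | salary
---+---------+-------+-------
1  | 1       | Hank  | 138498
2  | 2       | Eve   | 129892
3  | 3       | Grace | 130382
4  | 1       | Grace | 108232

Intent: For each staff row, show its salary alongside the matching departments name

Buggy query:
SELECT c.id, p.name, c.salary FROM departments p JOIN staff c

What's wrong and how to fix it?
Bug: Missing join condition: each staff row is matched to all departments rows instead of just its own

Fix: Add ON c.dept_id = p.id to the JOIN

Corrected query:
SELECT c.id, p.name, c.salary FROM departments p JOIN staff c ON c.dept_id = p.id

Result:
id | name      | salary
---+-----------+-------
1  | Marketing | 138498
2  | Finance   | 129892
3  | Legal     | 130382
4  | Marketing | 108232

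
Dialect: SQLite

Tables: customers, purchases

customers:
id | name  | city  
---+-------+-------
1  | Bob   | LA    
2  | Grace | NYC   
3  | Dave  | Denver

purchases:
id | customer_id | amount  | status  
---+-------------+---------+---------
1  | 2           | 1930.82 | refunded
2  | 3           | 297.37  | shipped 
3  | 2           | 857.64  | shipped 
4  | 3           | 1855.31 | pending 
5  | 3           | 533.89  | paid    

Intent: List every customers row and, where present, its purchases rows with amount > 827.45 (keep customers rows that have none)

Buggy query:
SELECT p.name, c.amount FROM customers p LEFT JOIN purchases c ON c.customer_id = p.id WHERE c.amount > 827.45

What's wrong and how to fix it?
Bug: A WHERE condition on the right-hand table after LEFT JOIN drops unmatched parents

Fix: Move the right-table condition into the ON clause so unmatched parents are kept

Corrected query:
SELECT p.name, c.amount FROM customers p LEFT JOIN purchases c ON c.customer_id = p.id AND c.amount > 827.45

Result:
name  | amount 
------+--------
Bob   | NULL   
Grace | 857.64 
Grace | 1930.82
Dave  | 1855.31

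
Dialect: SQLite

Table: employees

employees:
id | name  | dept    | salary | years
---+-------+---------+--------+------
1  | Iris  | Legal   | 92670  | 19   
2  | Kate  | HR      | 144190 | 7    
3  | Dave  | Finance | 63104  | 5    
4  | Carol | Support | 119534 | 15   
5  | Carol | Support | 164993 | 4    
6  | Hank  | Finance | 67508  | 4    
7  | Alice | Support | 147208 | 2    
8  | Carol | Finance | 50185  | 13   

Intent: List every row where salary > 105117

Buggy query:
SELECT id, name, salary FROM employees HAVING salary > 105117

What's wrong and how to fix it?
Bug: HAVING filters the output of aggregation, but this query has no GROUP BY and no aggregate functions, so SQLite rejects it (HAVING clause on a non-aggregate query); the condition here is per row

Fix: Use WHERE for row-level filtering

Corrected query:
SELECT id, name, salary FROM employees WHERE salary > 105117

Result:
id | name  | salary
---+-------+-------
2  | Kate  | 144190
4  | Carol | 119534
5  | Carol | 164993
7  | Alice | 147208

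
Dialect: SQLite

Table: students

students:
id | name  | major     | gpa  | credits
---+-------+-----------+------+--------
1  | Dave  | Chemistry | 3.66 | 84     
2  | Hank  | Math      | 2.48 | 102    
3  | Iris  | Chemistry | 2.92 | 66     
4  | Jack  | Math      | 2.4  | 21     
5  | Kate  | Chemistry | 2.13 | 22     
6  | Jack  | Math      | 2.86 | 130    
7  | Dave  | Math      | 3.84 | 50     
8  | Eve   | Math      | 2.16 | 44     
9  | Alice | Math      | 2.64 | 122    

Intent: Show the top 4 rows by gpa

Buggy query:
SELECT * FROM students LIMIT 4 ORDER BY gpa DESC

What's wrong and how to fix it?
Bug: LIMIT must come after ORDER BY

Fix: Swap the clauses: ORDER BY first, then LIMIT

Corrected query:
SELECT * FROM students ORDER BY gpa DESC LIMIT 4

Result:
id | name | major     | gpa  | credits
---+------+-----------+------+--------
7  | Dave | Math      | 3.84 | 50     
1  | Dave | Chemistry | 3.66 | 84     
3  | Iris | Chemistry | 2.92 | 66     
6  | Jack | Math      | 2.86 | 130    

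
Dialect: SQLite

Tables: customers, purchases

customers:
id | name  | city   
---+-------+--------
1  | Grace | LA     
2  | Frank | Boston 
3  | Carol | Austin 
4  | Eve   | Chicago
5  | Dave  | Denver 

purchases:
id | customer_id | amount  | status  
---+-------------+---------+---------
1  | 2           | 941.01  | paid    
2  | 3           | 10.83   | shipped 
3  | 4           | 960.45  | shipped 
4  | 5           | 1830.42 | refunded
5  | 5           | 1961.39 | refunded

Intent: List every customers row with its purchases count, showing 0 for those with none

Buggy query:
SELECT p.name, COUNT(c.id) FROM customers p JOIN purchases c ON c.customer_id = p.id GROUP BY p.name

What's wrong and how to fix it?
Bug: INNER JOIN drops customers rows that have no matching purchases rows

Fix: Switch to LEFT JOIN to retain unmatched parent rows

Corrected query:
SELECT p.name, COUNT(c.id) FROM customers p LEFT JOIN purchases c ON c.customer_id = p.id GROUP BY p.name

Result:
name  | COUNT(c.id)
------+------------
Carol | 1          
Dave  | 2          
Eve   | 1          
Frank | 1          
Grace | 0          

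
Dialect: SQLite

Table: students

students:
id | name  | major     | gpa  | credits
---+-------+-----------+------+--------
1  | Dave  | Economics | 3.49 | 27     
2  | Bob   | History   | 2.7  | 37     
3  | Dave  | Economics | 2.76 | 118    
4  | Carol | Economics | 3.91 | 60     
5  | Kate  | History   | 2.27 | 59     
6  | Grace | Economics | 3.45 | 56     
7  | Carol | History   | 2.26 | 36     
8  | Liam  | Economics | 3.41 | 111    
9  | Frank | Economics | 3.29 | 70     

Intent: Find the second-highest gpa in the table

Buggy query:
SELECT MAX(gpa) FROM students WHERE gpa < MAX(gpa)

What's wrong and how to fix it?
Bug: MAX(gpa) on the right of the comparison is an aggregate-in-WHERE error

Fix: Compute the overall MAX in a subquery, then take MAX of rows below it

Corrected query:
SELECT MAX(gpa) FROM students WHERE gpa < (SELECT MAX(gpa) FROM students)

Result:
MAX(gpa)
--------
3.49    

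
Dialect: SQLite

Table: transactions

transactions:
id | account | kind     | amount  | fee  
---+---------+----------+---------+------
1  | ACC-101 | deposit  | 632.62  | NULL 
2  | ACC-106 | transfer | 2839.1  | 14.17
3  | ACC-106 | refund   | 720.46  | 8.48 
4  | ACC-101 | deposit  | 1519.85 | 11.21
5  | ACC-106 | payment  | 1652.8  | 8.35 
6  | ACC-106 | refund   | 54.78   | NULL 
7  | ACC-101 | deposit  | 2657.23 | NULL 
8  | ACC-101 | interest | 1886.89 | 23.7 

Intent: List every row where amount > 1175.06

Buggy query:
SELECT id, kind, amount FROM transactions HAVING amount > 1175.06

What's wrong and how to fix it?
Bug: This is a non-aggregate query (no GROUP BY, no aggregates), so in SQLite the HAVING clause is invalid here; a row-level condition belongs in WHERE

Fix: Replace HAVING with WHERE since the condition applies to individual rows

Corrected query:
SELECT id, kind, amount FROM transactions WHERE amount > 1175.06

Result:
id | kind     | amount 
---+----------+--------
2  | transfer | 2839.1 
4  | deposit  | 1519.85
5  | payment  | 1652.8 
7  | deposit  | 2657.23
8  | interest | 1886.89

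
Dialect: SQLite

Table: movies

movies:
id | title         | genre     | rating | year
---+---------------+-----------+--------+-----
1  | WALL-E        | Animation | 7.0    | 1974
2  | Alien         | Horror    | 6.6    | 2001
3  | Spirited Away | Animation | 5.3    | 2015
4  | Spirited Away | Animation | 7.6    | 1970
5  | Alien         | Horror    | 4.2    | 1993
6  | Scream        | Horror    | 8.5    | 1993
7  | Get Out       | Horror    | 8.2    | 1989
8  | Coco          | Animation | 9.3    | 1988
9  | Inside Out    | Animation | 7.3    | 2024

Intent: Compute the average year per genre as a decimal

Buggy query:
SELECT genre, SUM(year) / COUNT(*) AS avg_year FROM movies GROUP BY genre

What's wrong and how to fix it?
Bug: Both operands are integers, so '/' performs integer division and truncates

Fix: Cast one side to REAL so the division keeps the fractional part

Corrected query:
SELECT genre, SUM(year) * 1.0 / COUNT(*) AS avg_year FROM movies GROUP BY genre

Result:
genre     | avg_year
----------+---------
Animation | 1994.2  
Horror    | 1994    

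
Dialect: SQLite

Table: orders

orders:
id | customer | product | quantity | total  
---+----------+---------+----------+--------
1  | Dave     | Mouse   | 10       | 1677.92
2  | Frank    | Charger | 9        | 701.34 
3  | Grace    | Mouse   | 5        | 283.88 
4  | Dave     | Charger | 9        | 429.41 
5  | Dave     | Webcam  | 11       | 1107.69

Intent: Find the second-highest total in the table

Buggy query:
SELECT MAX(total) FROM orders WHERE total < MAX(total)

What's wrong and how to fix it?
Bug: The inner MAX is an aggregate inside WHERE, which is not allowed

Fix: Compute the overall MAX in a subquery, then take MAX of rows below it

Corrected query:
SELECT MAX(total) FROM orders WHERE total < (SELECT MAX(total) FROM orders)

Result:
MAX(total)
----------
1107.69   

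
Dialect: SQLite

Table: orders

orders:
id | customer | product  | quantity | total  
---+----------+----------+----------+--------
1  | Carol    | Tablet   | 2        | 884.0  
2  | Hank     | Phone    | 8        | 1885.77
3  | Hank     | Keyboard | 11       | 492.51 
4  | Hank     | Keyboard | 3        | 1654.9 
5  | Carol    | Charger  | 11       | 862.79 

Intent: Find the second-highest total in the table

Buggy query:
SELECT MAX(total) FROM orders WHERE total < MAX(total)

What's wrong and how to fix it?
Bug: MAX(total) on the right of the comparison is an aggregate-in-WHERE error

Fix: Compute the overall MAX in a subquery, then take MAX of rows below it

Corrected query:
SELECT MAX(total) FROM orders WHERE total < (SELECT MAX(total) FROM orders)

Result:
MAX(total)
----------
1654.9    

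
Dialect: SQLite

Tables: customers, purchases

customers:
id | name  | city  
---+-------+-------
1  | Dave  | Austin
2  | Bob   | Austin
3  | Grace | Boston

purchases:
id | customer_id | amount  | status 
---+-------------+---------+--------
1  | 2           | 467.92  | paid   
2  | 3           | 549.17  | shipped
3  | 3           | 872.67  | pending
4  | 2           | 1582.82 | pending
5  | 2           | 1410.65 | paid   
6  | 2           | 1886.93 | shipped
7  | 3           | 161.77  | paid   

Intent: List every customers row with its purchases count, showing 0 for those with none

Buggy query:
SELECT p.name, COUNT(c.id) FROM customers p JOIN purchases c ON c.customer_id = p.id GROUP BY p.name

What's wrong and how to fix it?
Bug: INNER JOIN drops customers rows that have no matching purchases rows

Fix: Use LEFT JOIN so parents without children still appear (COUNT(c.id) gives 0)

Corrected query:
SELECT p.name, COUNT(c.id) FROM customers p LEFT JOIN purchases c ON c.customer_id = p.id GROUP BY p.name

Result:
name  | COUNT(c.id)
------+------------
Bob   | 4          
Dave  | 0          
Grace | 3          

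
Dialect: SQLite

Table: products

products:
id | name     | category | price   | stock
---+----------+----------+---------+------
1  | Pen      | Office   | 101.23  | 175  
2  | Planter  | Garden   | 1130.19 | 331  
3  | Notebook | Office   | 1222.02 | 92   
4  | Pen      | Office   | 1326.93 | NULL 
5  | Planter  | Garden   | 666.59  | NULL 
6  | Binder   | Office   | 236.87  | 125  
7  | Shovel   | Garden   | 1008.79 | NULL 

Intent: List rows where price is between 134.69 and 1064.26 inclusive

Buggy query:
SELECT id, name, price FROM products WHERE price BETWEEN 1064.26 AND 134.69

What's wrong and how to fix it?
Bug: BETWEEN expects the lower bound first; with 1064.26 AND 134.69 the range is empty

Fix: Swap the bounds so the smaller value comes first

Corrected query:
SELECT id, name, price FROM products WHERE price BETWEEN 134.69 AND 1064.26

Result:
id | name    | price  
---+---------+--------
5  | Planter | 666.59 
6  | Binder  | 236.87 
7  | Shovel  | 1008.79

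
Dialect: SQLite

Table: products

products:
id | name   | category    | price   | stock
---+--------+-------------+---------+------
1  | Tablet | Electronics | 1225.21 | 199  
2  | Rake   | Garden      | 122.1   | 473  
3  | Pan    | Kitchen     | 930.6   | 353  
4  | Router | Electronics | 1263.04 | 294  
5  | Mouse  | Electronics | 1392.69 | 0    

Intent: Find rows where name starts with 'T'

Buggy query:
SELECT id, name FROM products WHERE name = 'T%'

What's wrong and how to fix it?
Bug: '=' compares the literal string including the % character; pattern matching needs LIKE

Fix: Replace '=' with LIKE so 'T%' is treated as a pattern

Corrected query:
SELECT id, name FROM products WHERE name LIKE 'T%'

Result:
id | name  
---+-------
1  | Tablet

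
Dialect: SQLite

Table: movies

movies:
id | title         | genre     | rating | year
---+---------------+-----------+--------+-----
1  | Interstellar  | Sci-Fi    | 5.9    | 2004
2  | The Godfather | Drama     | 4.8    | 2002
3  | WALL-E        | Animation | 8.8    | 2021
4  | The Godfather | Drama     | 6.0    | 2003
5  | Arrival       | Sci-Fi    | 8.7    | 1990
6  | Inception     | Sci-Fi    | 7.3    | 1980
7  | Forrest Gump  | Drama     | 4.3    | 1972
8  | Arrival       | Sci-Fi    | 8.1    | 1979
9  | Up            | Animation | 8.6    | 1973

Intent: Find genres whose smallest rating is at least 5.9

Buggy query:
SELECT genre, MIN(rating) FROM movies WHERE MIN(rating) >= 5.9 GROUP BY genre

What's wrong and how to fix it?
Bug: Aggregates like MIN are computed per group after WHERE runs

Fix: Replace WHERE with HAVING after the GROUP BY

Corrected query:
SELECT genre, MIN(rating) FROM movies GROUP BY genre HAVING MIN(rating) >= 5.9

Result:
genre     | MIN(rating)
----------+------------
Animation | 8.6        
Sci-Fi    | 5.9        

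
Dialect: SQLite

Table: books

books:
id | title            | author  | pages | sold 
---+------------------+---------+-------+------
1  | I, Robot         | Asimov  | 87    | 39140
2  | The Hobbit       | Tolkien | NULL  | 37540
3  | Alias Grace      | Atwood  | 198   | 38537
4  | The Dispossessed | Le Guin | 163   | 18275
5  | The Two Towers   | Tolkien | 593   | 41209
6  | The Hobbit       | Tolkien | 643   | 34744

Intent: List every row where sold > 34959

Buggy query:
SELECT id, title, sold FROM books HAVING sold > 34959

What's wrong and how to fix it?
Bug: This is a non-aggregate query (no GROUP BY, no aggregates), so in SQLite the HAVING clause is invalid here; a row-level condition belongs in WHERE

Fix: Use WHERE for row-level filtering

Corrected query:
SELECT id, title, sold FROM books WHERE sold > 34959

Result:
id | title          | sold 
---+----------------+------
1  | I, Robot       | 39140
2  | The Hobbit     | 37540
3  | Alias Grace    | 38537
5  | The Two Towers | 41209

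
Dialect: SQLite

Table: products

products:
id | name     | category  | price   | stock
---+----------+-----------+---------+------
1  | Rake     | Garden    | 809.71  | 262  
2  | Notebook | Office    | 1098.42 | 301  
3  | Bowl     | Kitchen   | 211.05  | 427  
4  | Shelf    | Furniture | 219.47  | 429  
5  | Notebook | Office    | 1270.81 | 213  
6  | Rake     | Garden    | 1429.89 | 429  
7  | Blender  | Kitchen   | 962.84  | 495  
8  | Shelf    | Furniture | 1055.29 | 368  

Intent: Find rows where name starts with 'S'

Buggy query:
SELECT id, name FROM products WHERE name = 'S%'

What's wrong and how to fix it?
Bug: Wildcards only work with LIKE; '=' treats '%' as a literal character

Fix: Use LIKE for wildcard pattern matching

Corrected query:
SELECT id, name FROM products WHERE name LIKE 'S%'

Result:
id | name 
---+------
4  | Shelf
8  | Shelf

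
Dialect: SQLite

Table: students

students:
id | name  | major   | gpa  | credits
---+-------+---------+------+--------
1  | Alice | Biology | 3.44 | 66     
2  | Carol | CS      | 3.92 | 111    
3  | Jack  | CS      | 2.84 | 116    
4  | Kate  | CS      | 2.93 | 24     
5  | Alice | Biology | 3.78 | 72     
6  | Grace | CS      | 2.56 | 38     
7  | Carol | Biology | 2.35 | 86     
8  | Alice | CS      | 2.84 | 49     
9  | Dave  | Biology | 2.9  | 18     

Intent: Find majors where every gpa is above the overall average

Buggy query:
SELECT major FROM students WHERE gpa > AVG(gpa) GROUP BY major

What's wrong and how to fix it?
Bug: AVG() is an aggregate; it can't sit directly in WHERE

Fix: Compute the overall average in a scalar subquery and compare each group's MIN against it in HAVING

Corrected query:
SELECT major FROM students GROUP BY major HAVING MIN(gpa) > (SELECT AVG(gpa) FROM students)

Result:
(no rows)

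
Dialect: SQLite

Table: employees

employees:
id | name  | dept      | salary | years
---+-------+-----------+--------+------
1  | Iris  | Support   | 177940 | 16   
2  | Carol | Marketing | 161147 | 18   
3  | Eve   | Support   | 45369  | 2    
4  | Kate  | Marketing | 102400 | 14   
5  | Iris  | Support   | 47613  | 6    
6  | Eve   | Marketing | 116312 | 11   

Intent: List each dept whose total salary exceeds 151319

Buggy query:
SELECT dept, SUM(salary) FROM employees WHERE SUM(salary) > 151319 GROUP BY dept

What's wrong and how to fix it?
Bug: WHERE runs before GROUP BY, so aggregates aren't available there

Fix: Use HAVING (which filters groups after aggregation) instead of WHERE

Corrected query:
SELECT dept, SUM(salary) FROM employees GROUP BY dept HAVING SUM(salary) > 151319

Result:
dept      | SUM(salary)
----------+------------
Marketing | 379859     
Support   | 270922     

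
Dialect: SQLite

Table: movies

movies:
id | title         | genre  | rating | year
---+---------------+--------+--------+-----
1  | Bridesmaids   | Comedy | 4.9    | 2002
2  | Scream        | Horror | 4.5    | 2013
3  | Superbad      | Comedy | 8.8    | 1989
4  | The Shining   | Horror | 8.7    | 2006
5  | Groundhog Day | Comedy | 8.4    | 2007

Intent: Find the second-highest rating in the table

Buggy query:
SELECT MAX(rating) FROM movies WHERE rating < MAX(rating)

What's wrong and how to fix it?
Bug: The inner MAX is an aggregate inside WHERE, which is not allowed

Fix: Put the inner MAX in a scalar subquery

Corrected query:
SELECT MAX(rating) FROM movies WHERE rating < (SELECT MAX(rating) FROM movies)

Result:
MAX(rating)
-----------
8.7        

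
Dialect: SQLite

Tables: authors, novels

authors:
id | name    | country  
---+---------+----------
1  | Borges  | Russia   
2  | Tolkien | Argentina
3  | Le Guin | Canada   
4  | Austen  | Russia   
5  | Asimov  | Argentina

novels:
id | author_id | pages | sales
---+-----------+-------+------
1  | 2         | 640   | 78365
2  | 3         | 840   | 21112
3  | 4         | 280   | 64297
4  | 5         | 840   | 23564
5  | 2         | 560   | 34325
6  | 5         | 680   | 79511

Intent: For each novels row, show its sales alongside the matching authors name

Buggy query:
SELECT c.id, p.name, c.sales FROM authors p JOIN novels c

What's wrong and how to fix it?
Bug: Missing join condition: each novels row is matched to all authors rows instead of just its own

Fix: Specify the join condition linking the foreign key to the parent id

Corrected query:
SELECT c.id, p.name, c.sales FROM authors p JOIN novels c ON c.author_id = p.id

Result:
id | name    | sales
---+---------+------
1  | Tolkien | 78365
2  | Le Guin | 21112
3  | Austen  | 64297
4  | Asimov  | 23564
5  | Tolkien | 34325
6  | Asimov  | 79511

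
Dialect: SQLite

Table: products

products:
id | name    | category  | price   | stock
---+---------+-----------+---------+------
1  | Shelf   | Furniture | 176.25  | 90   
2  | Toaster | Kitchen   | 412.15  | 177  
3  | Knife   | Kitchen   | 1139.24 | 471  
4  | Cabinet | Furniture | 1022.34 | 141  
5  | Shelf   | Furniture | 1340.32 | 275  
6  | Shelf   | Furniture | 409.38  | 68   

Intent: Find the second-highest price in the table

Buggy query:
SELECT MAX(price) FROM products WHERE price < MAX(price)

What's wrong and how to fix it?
Bug: MAX(price) on the right of the comparison is an aggregate-in-WHERE error

Fix: Put the inner MAX in a scalar subquery

Corrected query:
SELECT MAX(price) FROM products WHERE price < (SELECT MAX(price) FROM products)

Result:
MAX(price)
----------
1139.24   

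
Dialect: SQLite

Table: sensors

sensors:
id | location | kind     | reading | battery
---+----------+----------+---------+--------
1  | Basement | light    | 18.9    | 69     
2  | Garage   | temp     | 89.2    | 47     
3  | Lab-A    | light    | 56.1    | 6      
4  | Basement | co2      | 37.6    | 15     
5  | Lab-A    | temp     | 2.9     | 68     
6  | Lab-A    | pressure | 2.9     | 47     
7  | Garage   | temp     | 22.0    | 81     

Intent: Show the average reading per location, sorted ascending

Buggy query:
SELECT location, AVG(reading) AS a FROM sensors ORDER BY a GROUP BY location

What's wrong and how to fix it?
Bug: GROUP BY must precede ORDER BY

Fix: Move ORDER BY to the end, after GROUP BY

Corrected query:
SELECT location, AVG(reading) AS a FROM sensors GROUP BY location ORDER BY a

Result:
location | a        
---------+----------
Lab-A    | 20.633333
Basement | 28.25    
Garage   | 55.6     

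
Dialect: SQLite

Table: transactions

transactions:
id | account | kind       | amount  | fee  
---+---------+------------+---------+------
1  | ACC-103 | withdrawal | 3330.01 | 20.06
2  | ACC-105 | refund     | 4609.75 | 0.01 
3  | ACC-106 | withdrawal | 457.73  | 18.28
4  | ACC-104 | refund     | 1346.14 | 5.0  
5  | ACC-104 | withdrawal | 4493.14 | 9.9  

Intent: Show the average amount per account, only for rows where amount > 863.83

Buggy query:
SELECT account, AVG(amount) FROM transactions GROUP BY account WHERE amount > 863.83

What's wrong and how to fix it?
Bug: Row-level WHERE must come before GROUP BY in the clause order

Fix: Place WHERE between FROM and GROUP BY

Corrected query:
SELECT account, AVG(amount) FROM transactions WHERE amount > 863.83 GROUP BY account

Result:
account | AVG(amount)
--------+------------
ACC-103 | 3330.01    
ACC-104 | 2919.64    
ACC-105 | 4609.75    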